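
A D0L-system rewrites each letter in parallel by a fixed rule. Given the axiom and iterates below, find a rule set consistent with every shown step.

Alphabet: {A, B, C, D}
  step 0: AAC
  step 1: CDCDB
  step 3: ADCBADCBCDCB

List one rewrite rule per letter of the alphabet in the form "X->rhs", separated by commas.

A->CD, B->ADC, C->B, D->C

  step 0 ⇒ step 1: AAC ⇒ CD·CD·B
    A ↦ CD
    C ↦ B
    B ↦ ADC  (constrained at step 1)
    D ↦ C  (constrained at step 1)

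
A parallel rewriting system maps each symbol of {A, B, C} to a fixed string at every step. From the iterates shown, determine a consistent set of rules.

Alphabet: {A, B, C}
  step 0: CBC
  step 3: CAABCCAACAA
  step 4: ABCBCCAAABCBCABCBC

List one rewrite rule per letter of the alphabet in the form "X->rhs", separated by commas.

  step 3 ⇒ step 4: CAABCCAACAA ⇒ A·BC·BC·CA·A·A·BC·BC·A·BC·BC
    A ↦ BC
    B ↦ CA
    C ↦ A

A->BC, B->CA, C->A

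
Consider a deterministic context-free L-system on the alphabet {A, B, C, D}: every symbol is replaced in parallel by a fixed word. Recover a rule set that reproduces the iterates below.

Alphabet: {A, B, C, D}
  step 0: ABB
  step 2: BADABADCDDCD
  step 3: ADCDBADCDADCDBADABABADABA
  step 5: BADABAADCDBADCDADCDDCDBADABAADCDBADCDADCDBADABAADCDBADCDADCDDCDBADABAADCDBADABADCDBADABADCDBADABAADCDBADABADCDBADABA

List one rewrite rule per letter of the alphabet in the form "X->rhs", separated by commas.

  step 2 ⇒ step 3: BADABADCDDCD ⇒ A·DCD·BA·DCD·A·DCD·BA·DA·BA·BA·DA·BA
    A ↦ DCD
    B ↦ A
    C ↦ DA
    D ↦ BA

A->DCD, B->A, C->DA, D->BA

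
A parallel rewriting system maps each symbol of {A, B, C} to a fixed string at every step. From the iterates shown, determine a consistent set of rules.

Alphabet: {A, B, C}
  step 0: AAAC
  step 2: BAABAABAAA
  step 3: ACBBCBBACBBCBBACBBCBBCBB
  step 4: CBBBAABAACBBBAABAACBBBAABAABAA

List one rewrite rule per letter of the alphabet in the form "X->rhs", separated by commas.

  step 3 ⇒ step 4: ACBBCBBACBBCBBACBBCBBCBB ⇒ CBB·B·A·A·B·A·A·CBB·B·A·A·B·A·A·CBB·B·A·A·B·A·A·B·A·A
    A ↦ CBB
    B ↦ A
    C ↦ B

A->CBB, B->A, C->B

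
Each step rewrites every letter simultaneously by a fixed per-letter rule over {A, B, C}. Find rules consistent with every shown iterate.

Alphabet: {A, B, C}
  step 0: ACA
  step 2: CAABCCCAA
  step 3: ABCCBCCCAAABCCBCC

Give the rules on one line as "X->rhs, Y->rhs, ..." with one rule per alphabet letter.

A->BCC, B->C, C->A

  step 2 ⇒ step 3: CAABCCCAA ⇒ A·BCC·BCC·C·A·A·A·BCC·BCC
    A ↦ BCC
    B ↦ C
    C ↦ A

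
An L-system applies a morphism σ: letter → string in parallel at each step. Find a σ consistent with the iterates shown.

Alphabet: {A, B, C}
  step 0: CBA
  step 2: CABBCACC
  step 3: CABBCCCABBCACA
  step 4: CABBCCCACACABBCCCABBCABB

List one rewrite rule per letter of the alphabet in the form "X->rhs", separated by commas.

  step 3 ⇒ step 4: CABBCCCABBCACA ⇒ CA·BB·C·C·CA·CA·CA·BB·C·C·CA·BB·CA·BB
    A ↦ BB
    B ↦ C
    C ↦ CA

A->BB, B->C, C->CA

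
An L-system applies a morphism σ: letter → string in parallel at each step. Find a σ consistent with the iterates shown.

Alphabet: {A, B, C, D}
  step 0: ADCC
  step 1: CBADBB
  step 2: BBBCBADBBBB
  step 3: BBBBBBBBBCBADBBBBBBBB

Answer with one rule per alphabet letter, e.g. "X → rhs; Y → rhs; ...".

  step 2 ⇒ step 3: BBBCBADBBBB ⇒ BB·BB·BB·B·BB·C·BAD·BB·BB·BB·BB
    A ↦ C
    B ↦ BB
    C ↦ B
    D ↦ BAD

A->C, B->BB, C->B, D->BAD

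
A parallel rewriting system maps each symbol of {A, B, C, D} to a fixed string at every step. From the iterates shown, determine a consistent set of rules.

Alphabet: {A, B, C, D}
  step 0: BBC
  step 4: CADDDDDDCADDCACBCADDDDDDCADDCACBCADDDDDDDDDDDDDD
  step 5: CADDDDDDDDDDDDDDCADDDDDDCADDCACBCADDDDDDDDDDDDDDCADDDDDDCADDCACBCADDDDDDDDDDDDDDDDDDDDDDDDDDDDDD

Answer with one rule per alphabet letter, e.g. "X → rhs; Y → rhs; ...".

A->DD, B->CB, C->CA, D->DD

  step 4 ⇒ step 5: CADDDDDDCADDCACBCADDDDDDCADDCACBCADDDDDDDDDDDDDD ⇒ CA·DD·DD·DD·DD·DD·DD·DD·CA·DD·DD·DD·CA·DD·CA·CB·CA·DD·DD·DD·DD·DD·DD·DD·CA·DD·DD·DD·CA·DD·CA·CB·CA·DD·DD·DD·DD·DD·DD·DD·DD·DD·DD·DD·DD·DD·DD·DD
    A ↦ DD
    B ↦ CB
    C ↦ CA
    D ↦ DD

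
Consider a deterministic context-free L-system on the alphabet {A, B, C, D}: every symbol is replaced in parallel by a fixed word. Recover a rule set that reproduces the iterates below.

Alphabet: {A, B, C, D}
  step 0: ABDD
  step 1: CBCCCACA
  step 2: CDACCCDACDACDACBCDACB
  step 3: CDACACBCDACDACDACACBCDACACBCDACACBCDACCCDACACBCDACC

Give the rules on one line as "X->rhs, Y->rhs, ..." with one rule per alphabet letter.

A->CB, B->CC, C->CDA, D->CA

  step 2 ⇒ step 3: CDACCCDACDACDACBCDACB ⇒ CDA·CA·CB·CDA·CDA·CDA·CA·CB·CDA·CA·CB·CDA·CA·CB·CDA·CC·CDA·CA·CB·CDA·CC
    A ↦ CB
    B ↦ CC
    C ↦ CDA
    D ↦ CA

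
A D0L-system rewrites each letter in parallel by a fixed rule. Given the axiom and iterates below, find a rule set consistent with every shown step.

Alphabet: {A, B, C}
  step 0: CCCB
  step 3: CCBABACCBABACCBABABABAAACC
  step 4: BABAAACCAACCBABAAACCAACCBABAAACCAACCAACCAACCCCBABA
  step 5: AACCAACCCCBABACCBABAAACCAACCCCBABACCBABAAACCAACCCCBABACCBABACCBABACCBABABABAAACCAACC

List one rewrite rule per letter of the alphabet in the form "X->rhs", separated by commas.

A->C, B->AAC, C->BA

  step 4 ⇒ step 5: BABAAACCAACCBABAAACCAACCBABAAACCAACCAACCAACCCCBABA ⇒ AAC·C·AAC·C·C·C·BA·BA·C·C·BA·BA·AAC·C·AAC·C·C·C·BA·BA·C·C·BA·BA·AAC·C·AAC·C·C·C·BA·BA·C·C·BA·BA·C·C·BA·BA·C·C·BA·BA·BA·BA·AAC·C·AAC·C
    A ↦ C
    B ↦ AAC
    C ↦ BA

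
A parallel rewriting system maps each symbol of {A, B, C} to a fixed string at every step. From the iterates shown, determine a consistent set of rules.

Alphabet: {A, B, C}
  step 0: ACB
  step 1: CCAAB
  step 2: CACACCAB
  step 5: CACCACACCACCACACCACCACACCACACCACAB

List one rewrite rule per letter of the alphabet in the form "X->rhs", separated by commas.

  step 1 ⇒ step 2: CCAAB ⇒ CA·CA·C·C·AB
    A ↦ C
    B ↦ AB
    C ↦ CA

A->C, B->AB, C->CA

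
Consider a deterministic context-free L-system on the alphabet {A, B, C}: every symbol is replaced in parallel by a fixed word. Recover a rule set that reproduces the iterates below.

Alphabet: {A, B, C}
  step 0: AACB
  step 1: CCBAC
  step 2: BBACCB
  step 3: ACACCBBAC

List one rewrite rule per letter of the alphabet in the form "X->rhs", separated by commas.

  step 2 ⇒ step 3: BBACCB ⇒ AC·AC·C·B·B·AC
    A ↦ C
    B ↦ AC
    C ↦ B

A->C, B->AC, C->B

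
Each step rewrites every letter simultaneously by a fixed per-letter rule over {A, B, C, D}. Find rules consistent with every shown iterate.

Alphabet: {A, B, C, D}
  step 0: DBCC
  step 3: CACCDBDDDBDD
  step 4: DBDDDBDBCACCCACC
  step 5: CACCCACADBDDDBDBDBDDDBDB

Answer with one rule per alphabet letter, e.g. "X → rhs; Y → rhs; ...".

  step 4 ⇒ step 5: DBDDDBDBCACCCACC ⇒ C·A·C·C·C·A·C·A·DB·DD·DB·DB·DB·DD·DB·DB
    A ↦ DD
    B ↦ A
    C ↦ DB
    D ↦ C

A->DD, B->A, C->DB, D->C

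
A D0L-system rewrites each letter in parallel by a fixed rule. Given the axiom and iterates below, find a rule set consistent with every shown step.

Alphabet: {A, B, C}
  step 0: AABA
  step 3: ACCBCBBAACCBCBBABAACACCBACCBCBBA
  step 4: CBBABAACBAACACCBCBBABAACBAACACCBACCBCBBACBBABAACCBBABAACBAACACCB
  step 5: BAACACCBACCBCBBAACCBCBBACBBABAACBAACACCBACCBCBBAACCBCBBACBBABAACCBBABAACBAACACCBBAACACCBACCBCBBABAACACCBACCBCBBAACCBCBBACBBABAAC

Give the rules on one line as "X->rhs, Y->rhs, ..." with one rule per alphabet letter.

A->CB, B->AC, C->BA

  step 4 ⇒ step 5: CBBABAACBAACACCBCBBABAACBAACACCBACCBCBBACBBABAACCBBABAACBAACACCB ⇒ BA·AC·AC·CB·AC·CB·CB·BA·AC·CB·CB·BA·CB·BA·BA·AC·BA·AC·AC·CB·AC·CB·CB·BA·AC·CB·CB·BA·CB·BA·BA·AC·CB·BA·BA·AC·BA·AC·AC·CB·BA·AC·AC·CB·AC·CB·CB·BA·BA·AC·AC·CB·AC·CB·CB·BA·AC·CB·CB·BA·CB·BA·BA·AC
    A ↦ CB
    B ↦ AC
    C ↦ BA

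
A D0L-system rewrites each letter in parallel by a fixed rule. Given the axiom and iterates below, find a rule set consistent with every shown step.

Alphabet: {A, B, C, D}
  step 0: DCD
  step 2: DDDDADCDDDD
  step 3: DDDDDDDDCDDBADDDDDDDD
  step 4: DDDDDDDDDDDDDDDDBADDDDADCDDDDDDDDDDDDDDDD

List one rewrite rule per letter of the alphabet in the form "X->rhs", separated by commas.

A->C, B->AD, C->BA, D->DD

  step 3 ⇒ step 4: DDDDDDDDCDDBADDDDDDDD ⇒ DD·DD·DD·DD·DD·DD·DD·DD·BA·DD·DD·AD·C·DD·DD·DD·DD·DD·DD·DD·DD
    A ↦ C
    B ↦ AD
    C ↦ BA
    D ↦ DD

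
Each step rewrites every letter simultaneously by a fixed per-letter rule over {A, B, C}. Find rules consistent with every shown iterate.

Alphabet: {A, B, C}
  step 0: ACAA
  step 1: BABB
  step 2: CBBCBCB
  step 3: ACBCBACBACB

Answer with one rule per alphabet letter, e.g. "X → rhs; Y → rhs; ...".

A->B, B->CB, C->A

  step 2 ⇒ step 3: CBBCBCB ⇒ A·CB·CB·A·CB·A·CB
    B ↦ CB
    C ↦ A
  step 0 ⇒ step 1: ACAA ⇒ B·A·B·B
    A ↦ B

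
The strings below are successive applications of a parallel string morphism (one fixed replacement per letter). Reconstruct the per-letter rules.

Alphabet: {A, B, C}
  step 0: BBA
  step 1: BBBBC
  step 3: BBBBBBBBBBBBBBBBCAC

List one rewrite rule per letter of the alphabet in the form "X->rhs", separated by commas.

A->C, B->BB, C->AC

  step 0 ⇒ step 1: BBA ⇒ BB·BB·C
    A ↦ C
    B ↦ BB
    C ↦ AC  (constrained at step 1)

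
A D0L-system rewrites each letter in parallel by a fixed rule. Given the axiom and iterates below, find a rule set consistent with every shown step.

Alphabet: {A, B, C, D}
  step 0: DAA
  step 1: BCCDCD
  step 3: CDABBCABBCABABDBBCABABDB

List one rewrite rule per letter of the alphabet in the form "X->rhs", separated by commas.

  step 0 ⇒ step 1: DAA ⇒ BC·CD·CD
    A ↦ CD
    D ↦ BC
    B ↦ AB  (constrained at step 1)
    C ↦ DB  (constrained at step 1)

A->CD, B->AB, C->DB, D->BC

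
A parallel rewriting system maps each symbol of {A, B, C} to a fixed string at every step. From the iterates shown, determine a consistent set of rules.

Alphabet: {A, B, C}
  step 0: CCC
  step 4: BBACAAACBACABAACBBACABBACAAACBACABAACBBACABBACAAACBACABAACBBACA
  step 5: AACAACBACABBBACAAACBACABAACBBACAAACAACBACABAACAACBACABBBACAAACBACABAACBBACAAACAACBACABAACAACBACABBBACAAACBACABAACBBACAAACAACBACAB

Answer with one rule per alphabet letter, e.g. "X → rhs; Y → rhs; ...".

A->B, B->AAC, C->ACA

  step 4 ⇒ step 5: BBACAAACBACABAACBBACABBACAAACBACABAACBBACABBACAAACBACABAACBBACA ⇒ AAC·AAC·B·ACA·B·B·B·ACA·AAC·B·ACA·B·AAC·B·B·ACA·AAC·AAC·B·ACA·B·AAC·AAC·B·ACA·B·B·B·ACA·AAC·B·ACA·B·AAC·B·B·ACA·AAC·AAC·B·ACA·B·AAC·AAC·B·ACA·B·B·B·ACA·AAC·B·ACA·B·AAC·B·B·ACA·AAC·AAC·B·ACA·B
    A ↦ B
    B ↦ AAC
    C ↦ ACA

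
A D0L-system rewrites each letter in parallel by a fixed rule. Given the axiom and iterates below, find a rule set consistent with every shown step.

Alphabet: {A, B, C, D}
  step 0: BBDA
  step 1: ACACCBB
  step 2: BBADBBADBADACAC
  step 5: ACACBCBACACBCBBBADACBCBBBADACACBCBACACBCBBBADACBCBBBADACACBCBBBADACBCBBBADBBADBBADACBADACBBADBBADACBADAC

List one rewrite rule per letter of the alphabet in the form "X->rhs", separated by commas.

  step 1 ⇒ step 2: ACACCBB ⇒ B·BAD·B·BAD·BAD·AC·AC
    A ↦ B
    B ↦ AC
    C ↦ BAD
  step 0 ⇒ step 1: BBDA ⇒ AC·AC·CB·B
    D ↦ CB

A->B, B->AC, C->BAD, D->CB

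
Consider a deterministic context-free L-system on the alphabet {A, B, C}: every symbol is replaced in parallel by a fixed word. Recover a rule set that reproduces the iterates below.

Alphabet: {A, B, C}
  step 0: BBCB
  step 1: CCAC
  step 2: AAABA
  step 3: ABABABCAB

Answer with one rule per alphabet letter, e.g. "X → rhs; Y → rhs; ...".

  step 2 ⇒ step 3: AAABA ⇒ AB·AB·AB·C·AB
    A ↦ AB
    B ↦ C
  step 0 ⇒ step 1: BBCB ⇒ C·C·A·C
    C ↦ A

A->AB, B->C, C->A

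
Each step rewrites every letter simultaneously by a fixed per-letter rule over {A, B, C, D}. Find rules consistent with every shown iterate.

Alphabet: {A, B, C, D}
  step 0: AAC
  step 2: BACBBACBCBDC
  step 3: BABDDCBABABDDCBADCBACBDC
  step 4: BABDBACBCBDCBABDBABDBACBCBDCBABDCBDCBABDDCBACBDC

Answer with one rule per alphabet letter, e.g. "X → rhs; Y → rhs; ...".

  step 3 ⇒ step 4: BABDDCBABABDDCBADCBACBDC ⇒ BA·BD·BA·CB·CB·DC·BA·BD·BA·BD·BA·CB·CB·DC·BA·BD·CB·DC·BA·BD·DC·BA·CB·DC
    A ↦ BD
    B ↦ BA
    C ↦ DC
    D ↦ CB

A->BD, B->BA, C->DC, D->CB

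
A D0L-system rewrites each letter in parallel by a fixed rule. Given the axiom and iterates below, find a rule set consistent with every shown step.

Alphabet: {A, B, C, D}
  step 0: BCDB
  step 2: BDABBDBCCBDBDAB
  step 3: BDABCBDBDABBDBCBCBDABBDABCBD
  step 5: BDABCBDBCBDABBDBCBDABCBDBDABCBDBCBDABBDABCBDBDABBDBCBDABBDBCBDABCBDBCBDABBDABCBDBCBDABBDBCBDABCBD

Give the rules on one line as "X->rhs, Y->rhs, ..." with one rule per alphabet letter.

  step 2 ⇒ step 3: BDABBDBCCBDBDAB ⇒ BD·AB·C·BD·BD·AB·BD·BC·BC·BD·AB·BD·AB·C·BD
    A ↦ C
    B ↦ BD
    C ↦ BC
    D ↦ AB

A->C, B->BD, C->BC, D->AB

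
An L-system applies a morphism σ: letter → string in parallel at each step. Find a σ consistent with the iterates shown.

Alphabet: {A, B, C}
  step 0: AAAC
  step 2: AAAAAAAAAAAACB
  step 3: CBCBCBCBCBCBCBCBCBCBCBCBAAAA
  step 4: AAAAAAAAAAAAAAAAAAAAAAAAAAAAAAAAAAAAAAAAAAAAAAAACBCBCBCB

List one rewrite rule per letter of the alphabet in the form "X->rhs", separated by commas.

  step 3 ⇒ step 4: CBCBCBCBCBCBCBCBCBCBCBCBAAAA ⇒ A·AAA·A·AAA·A·AAA·A·AAA·A·AAA·A·AAA·A·AAA·A·AAA·A·AAA·A·AAA·A·AAA·A·AAA·CB·CB·CB·CB
    A ↦ CB
    B ↦ AAA
    C ↦ A

A->CB, B->AAA, C->A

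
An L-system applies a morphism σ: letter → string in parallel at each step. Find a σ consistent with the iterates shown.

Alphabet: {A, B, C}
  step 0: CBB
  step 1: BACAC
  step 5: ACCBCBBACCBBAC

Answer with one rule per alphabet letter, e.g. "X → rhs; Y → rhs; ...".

A->C, B->AC, C->B

  step 0 ⇒ step 1: CBB ⇒ B·AC·AC
    B ↦ AC
    C ↦ B
    A ↦ C  (constrained at step 1)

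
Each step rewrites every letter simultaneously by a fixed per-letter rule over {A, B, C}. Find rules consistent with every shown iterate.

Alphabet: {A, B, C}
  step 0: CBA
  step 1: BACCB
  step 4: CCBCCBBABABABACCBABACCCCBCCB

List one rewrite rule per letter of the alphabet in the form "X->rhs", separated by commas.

A->B, B->CC, C->BA

  step 0 ⇒ step 1: CBA ⇒ BA·CC·B
    A ↦ B
    B ↦ CC
    C ↦ BA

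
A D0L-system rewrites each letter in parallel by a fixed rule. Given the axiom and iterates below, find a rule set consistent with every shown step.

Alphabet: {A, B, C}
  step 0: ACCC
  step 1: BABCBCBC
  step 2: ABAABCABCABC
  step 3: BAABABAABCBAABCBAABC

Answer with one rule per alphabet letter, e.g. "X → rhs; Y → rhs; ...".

A->BA, B->A, C->BC

  step 2 ⇒ step 3: ABAABCABCABC ⇒ BA·A·BA·BA·A·BC·BA·A·BC·BA·A·BC
    A ↦ BA
    B ↦ A
    C ↦ BC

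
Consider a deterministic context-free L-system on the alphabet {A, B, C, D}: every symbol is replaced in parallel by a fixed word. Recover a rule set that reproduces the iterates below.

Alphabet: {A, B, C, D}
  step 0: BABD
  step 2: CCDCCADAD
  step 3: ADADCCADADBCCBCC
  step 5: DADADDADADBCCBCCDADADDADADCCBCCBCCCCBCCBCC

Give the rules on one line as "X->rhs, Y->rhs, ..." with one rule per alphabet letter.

A->B, B->D, C->AD, D->CC

  step 2 ⇒ step 3: CCDCCADAD ⇒ AD·AD·CC·AD·AD·B·CC·B·CC
    A ↦ B
    C ↦ AD
    D ↦ CC
    B ↦ D  (constrained at step 0)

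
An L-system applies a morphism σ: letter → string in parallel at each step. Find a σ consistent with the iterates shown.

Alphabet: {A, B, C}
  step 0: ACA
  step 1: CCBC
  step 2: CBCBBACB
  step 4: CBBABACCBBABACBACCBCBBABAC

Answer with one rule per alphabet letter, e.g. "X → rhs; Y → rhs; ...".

A->C, B->BA, C->CB

  step 1 ⇒ step 2: CCBC ⇒ CB·CB·BA·CB
    B ↦ BA
    C ↦ CB
  step 0 ⇒ step 1: ACA ⇒ C·CB·C
    A ↦ C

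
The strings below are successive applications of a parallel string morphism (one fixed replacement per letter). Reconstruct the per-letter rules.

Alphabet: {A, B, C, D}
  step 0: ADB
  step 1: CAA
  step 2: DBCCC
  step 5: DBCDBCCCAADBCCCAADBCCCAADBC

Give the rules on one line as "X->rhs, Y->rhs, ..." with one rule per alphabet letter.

A->C, B->A, C->DBC, D->A

  step 1 ⇒ step 2: CAA ⇒ DBC·C·C
    A ↦ C
    C ↦ DBC
  step 0 ⇒ step 1: ADB ⇒ C·A·A
    B ↦ A
  step 0 ⇒ step 1: ADB ⇒ C·A·A
    D ↦ A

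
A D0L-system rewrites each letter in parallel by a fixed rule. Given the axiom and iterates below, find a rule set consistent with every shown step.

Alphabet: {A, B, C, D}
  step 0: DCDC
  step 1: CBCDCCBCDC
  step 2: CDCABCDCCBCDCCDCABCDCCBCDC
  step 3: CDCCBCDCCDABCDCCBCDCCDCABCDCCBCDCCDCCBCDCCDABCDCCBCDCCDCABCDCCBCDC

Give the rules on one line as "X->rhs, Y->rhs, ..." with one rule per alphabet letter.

A->CD, B->AB, C->CDC, D->CB

  step 2 ⇒ step 3: CDCABCDCCBCDCCDCABCDCCBCDC ⇒ CDC·CB·CDC·CD·AB·CDC·CB·CDC·CDC·AB·CDC·CB·CDC·CDC·CB·CDC·CD·AB·CDC·CB·CDC·CDC·AB·CDC·CB·CDC
    A ↦ CD
    B ↦ AB
    C ↦ CDC
    D ↦ CB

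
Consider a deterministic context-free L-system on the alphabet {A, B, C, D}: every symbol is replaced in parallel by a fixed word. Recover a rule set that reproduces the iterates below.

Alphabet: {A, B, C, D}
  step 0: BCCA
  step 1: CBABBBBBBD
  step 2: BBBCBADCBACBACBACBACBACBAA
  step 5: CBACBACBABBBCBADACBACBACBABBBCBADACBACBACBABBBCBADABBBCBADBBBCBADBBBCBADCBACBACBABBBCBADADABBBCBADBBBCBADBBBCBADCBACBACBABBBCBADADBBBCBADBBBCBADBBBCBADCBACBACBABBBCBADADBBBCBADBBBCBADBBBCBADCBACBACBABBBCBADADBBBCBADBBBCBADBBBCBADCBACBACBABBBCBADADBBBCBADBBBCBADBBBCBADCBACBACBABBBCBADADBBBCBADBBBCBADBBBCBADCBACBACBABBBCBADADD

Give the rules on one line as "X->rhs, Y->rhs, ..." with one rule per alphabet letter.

  step 1 ⇒ step 2: CBABBBBBBD ⇒ BBB·CBA·D·CBA·CBA·CBA·CBA·CBA·CBA·A
    A ↦ D
    B ↦ CBA
    C ↦ BBB
    D ↦ A

A->D, B->CBA, C->BBB, D->A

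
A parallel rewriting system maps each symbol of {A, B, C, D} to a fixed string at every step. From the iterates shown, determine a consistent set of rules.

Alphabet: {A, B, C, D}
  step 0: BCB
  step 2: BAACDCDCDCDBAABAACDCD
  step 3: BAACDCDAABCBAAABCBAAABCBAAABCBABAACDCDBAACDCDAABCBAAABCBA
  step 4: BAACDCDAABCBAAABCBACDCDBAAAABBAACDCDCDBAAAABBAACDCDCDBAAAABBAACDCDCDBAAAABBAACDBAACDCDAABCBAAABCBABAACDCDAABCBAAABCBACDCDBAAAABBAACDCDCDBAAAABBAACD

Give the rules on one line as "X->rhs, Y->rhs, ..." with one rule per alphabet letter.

A->CD, B->BAA, C->AAB, D->CBA

  step 3 ⇒ step 4: BAACDCDAABCBAAABCBAAABCBAAABCBABAACDCDBAACDCDAABCBAAABCBA ⇒ BAA·CD·CD·AAB·CBA·AAB·CBA·CD·CD·BAA·AAB·BAA·CD·CD·CD·BAA·AAB·BAA·CD·CD·CD·BAA·AAB·BAA·CD·CD·CD·BAA·AAB·BAA·CD·BAA·CD·CD·AAB·CBA·AAB·CBA·BAA·CD·CD·AAB·CBA·AAB·CBA·CD·CD·BAA·AAB·BAA·CD·CD·CD·BAA·AAB·BAA·CD
    A ↦ CD
    B ↦ BAA
    C ↦ AAB
    D ↦ CBA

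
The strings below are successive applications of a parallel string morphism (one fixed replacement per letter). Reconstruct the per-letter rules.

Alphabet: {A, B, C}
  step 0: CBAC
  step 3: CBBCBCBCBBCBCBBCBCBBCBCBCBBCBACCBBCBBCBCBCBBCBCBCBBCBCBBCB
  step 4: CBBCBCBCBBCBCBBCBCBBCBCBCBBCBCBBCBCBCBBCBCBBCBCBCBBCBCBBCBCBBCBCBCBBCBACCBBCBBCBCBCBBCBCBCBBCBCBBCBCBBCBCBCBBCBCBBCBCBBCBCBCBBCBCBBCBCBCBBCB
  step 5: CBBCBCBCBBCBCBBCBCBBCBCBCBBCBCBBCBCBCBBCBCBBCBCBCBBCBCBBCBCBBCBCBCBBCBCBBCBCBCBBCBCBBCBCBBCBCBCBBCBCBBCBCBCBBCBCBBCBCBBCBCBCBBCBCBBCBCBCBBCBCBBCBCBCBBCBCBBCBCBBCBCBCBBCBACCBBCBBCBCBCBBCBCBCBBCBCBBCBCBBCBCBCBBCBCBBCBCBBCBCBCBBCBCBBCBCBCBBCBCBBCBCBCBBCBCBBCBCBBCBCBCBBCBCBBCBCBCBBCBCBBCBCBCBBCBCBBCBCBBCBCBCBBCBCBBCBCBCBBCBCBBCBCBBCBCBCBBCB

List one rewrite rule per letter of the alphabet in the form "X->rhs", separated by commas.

A->AC, B->CB, C->CBB

  step 4 ⇒ step 5: CBBCBCBCBBCBCBBCBCBBCBCBCBBCBCBBCBCBCBBCBCBBCBCBCBBCBCBBCBCBBCBCBCBBCBACCBBCBBCBCBCBBCBCBCBBCBCBBCBCBBCBCBCBBCBCBBCBCBBCBCBCBBCBCBBCBCBCBBCB ⇒ CBB·CB·CB·CBB·CB·CBB·CB·CBB·CB·CB·CBB·CB·CBB·CB·CB·CBB·CB·CBB·CB·CB·CBB·CB·CBB·CB·CBB·CB·CB·CBB·CB·CBB·CB·CB·CBB·CB·CBB·CB·CBB·CB·CB·CBB·CB·CBB·CB·CB·CBB·CB·CBB·CB·CBB·CB·CB·CBB·CB·CBB·CB·CB·CBB·CB·CBB·CB·CB·CBB·CB·CBB·CB·CBB·CB·CB·CBB·CB·AC·CBB·CBB·CB·CB·CBB·CB·CB·CBB·CB·CBB·CB·CBB·CB·CB·CBB·CB·CBB·CB·CBB·CB·CB·CBB·CB·CBB·CB·CB·CBB·CB·CBB·CB·CB·CBB·CB·CBB·CB·CBB·CB·CB·CBB·CB·CBB·CB·CB·CBB·CB·CBB·CB·CB·CBB·CB·CBB·CB·CBB·CB·CB·CBB·CB·CBB·CB·CB·CBB·CB·CBB·CB·CBB·CB·CB·CBB·CB
    A ↦ AC
    B ↦ CB
    C ↦ CBB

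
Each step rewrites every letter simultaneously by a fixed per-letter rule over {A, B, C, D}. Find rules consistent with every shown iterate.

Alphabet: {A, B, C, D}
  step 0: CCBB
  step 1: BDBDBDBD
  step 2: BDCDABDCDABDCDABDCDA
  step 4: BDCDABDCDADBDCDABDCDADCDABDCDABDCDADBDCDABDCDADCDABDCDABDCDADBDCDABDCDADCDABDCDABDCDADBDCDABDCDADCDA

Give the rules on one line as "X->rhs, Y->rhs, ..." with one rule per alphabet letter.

  step 1 ⇒ step 2: BDBDBDBD ⇒ BD·CDA·BD·CDA·BD·CDA·BD·CDA
    B ↦ BD
    D ↦ CDA
    A ↦ D  (constrained at step 2)
  step 0 ⇒ step 1: CCBB ⇒ BD·BD·BD·BD
    C ↦ BD

A->D, B->BD, C->BD, D->CDA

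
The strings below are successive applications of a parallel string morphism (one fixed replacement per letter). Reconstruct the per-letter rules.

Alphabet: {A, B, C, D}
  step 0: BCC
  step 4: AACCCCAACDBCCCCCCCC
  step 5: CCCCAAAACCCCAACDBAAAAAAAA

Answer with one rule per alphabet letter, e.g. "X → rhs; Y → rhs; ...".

  step 4 ⇒ step 5: AACCCCAACDBCCCCCCCC ⇒ CC·CC·A·A·A·A·CC·CC·A·AC·DB·A·A·A·A·A·A·A·A
    A ↦ CC
    B ↦ DB
    C ↦ A
    D ↦ AC

A->CC, B->DB, C->A, D->AC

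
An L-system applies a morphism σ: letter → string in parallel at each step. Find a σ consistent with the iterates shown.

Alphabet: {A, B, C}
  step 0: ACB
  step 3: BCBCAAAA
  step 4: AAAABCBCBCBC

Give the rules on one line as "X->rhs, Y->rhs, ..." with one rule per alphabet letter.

A->BC, B->A, C->A

  step 3 ⇒ step 4: BCBCAAAA ⇒ A·A·A·A·BC·BC·BC·BC
    A ↦ BC
    B ↦ A
    C ↦ A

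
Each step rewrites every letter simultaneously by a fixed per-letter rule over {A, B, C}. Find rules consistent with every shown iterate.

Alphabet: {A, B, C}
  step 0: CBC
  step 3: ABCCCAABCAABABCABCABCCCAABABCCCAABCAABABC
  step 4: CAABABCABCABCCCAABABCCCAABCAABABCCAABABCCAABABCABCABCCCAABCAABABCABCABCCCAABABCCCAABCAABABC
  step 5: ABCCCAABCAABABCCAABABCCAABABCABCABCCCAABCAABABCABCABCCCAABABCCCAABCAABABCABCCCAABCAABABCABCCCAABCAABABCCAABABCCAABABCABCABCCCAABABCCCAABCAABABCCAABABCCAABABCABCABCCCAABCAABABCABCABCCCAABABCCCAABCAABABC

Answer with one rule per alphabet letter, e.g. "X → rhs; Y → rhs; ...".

  step 4 ⇒ step 5: CAABABCABCABCCCAABABCCCAABCAABABCCAABABCCAABABCABCABCCCAABCAABABCABCABCCCAABABCCCAABCAABABC ⇒ ABC·C·C·AAB·C·AAB·ABC·C·AAB·ABC·C·AAB·ABC·ABC·ABC·C·C·AAB·C·AAB·ABC·ABC·ABC·C·C·AAB·ABC·C·C·AAB·C·AAB·ABC·ABC·C·C·AAB·C·AAB·ABC·ABC·C·C·AAB·C·AAB·ABC·C·AAB·ABC·C·AAB·ABC·ABC·ABC·C·C·AAB·ABC·C·C·AAB·C·AAB·ABC·C·AAB·ABC·C·AAB·ABC·ABC·ABC·C·C·AAB·C·AAB·ABC·ABC·ABC·C·C·AAB·ABC·C·C·AAB·C·AAB·ABC
    A ↦ C
    B ↦ AAB
    C ↦ ABC

A->C, B->AAB, C->ABC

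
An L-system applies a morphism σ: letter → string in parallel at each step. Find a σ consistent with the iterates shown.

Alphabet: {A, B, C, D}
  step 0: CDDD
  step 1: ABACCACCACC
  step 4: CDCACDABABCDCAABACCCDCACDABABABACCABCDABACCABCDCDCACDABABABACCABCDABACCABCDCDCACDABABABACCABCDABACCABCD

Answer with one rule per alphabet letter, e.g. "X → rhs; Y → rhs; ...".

  step 0 ⇒ step 1: CDDD ⇒ AB·ACC·ACC·ACC
    C ↦ AB
    D ↦ ACC
    A ↦ CD  (constrained at step 1)
    B ↦ CA  (constrained at step 1)

A->CD, B->CA, C->AB, D->ACC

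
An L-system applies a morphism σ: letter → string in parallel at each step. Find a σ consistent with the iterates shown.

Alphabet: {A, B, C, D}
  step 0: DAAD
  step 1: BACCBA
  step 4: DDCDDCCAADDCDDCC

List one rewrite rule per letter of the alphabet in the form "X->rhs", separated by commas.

  step 0 ⇒ step 1: DAAD ⇒ BA·C·C·BA
    A ↦ C
    D ↦ BA
    B ↦ DD  (constrained at step 1)
    C ↦ A  (constrained at step 1)

A->C, B->DD, C->A, D->BA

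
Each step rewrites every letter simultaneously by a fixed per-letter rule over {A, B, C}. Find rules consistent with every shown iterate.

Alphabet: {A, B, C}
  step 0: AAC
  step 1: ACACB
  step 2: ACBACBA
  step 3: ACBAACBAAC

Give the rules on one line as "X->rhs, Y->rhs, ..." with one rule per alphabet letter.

A->AC, B->A, C->B

  step 2 ⇒ step 3: ACBACBA ⇒ AC·B·A·AC·B·A·AC
    A ↦ AC
    B ↦ A
    C ↦ B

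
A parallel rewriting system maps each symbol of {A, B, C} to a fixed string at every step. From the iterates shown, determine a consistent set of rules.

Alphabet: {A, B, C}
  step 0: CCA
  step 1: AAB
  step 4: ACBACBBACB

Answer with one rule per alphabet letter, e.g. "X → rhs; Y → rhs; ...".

  step 0 ⇒ step 1: CCA ⇒ A·A·B
    A ↦ B
    C ↦ A
    B ↦ CB  (constrained at step 1)

A->B, B->CB, C->A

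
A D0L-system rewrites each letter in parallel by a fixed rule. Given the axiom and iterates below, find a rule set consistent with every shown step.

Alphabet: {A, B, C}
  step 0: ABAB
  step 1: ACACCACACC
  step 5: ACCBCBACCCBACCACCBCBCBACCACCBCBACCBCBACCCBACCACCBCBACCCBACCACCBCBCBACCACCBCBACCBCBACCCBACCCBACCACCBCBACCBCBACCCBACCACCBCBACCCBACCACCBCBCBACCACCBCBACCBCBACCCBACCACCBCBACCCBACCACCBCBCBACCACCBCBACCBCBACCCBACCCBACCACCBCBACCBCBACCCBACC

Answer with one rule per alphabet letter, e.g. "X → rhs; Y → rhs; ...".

A->AC, B->ACC, C->CB

  step 0 ⇒ step 1: ABAB ⇒ AC·ACC·AC·ACC
    A ↦ AC
    B ↦ ACC
    C ↦ CB  (constrained at step 1)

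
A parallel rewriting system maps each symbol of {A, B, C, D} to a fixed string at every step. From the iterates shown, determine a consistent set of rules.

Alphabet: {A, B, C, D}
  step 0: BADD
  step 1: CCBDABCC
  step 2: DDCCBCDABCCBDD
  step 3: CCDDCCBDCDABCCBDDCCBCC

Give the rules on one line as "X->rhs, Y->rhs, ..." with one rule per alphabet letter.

A->DAB, B->CCB, C->D, D->C

  step 2 ⇒ step 3: DDCCBCDABCCBDD ⇒ C·C·D·D·CCB·D·C·DAB·CCB·D·D·CCB·C·C
    A ↦ DAB
    B ↦ CCB
    C ↦ D
    D ↦ C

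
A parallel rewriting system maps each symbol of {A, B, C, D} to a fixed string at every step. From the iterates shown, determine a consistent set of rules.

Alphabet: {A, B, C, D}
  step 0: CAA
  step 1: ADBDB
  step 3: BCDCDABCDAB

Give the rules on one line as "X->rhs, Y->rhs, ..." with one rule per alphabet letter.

A->DB, B->CD, C->A, D->B

  step 0 ⇒ step 1: CAA ⇒ A·DB·DB
    A ↦ DB
    C ↦ A
    B ↦ CD  (constrained at step 1)
    D ↦ B  (constrained at step 1)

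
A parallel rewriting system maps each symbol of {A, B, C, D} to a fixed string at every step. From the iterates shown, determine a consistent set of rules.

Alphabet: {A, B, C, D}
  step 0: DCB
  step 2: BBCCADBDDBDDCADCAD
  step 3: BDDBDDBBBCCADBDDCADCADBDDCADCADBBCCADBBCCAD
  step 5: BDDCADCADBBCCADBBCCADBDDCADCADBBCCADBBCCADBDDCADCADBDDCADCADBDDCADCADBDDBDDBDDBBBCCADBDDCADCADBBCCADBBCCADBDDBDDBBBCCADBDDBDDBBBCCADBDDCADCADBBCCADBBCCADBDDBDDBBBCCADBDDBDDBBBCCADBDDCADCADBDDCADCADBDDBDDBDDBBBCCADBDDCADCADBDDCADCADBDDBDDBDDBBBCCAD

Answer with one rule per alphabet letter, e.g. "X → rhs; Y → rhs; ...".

A->BC, B->BDD, C->B, D->CAD

  step 2 ⇒ step 3: BBCCADBDDBDDCADCAD ⇒ BDD·BDD·B·B·BC·CAD·BDD·CAD·CAD·BDD·CAD·CAD·B·BC·CAD·B·BC·CAD
    A ↦ BC
    B ↦ BDD
    C ↦ B
    D ↦ CAD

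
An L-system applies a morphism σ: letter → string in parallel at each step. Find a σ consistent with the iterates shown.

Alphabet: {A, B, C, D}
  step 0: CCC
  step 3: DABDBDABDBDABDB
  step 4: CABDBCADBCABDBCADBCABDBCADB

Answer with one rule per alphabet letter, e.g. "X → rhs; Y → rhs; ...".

  step 3 ⇒ step 4: DABDBDABDBDABDB ⇒ CA·B·DB·CA·DB·CA·B·DB·CA·DB·CA·B·DB·CA·DB
    A ↦ B
    B ↦ DB
    D ↦ CA
    C ↦ DA  (constrained at step 0)

A->B, B->DB, C->DA, D->CA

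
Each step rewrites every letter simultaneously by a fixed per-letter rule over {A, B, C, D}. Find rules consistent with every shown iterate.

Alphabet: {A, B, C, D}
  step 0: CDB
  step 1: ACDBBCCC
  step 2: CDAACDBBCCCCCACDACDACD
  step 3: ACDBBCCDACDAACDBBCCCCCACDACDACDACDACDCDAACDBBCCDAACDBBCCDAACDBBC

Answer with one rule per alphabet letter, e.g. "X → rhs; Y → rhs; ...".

A->CDA, B->CC, C->ACD, D->BBC

  step 2 ⇒ step 3: CDAACDBBCCCCCACDACDACD ⇒ ACD·BBC·CDA·CDA·ACD·BBC·CC·CC·ACD·ACD·ACD·ACD·ACD·CDA·ACD·BBC·CDA·ACD·BBC·CDA·ACD·BBC
    A ↦ CDA
    B ↦ CC
    C ↦ ACD
    D ↦ BBC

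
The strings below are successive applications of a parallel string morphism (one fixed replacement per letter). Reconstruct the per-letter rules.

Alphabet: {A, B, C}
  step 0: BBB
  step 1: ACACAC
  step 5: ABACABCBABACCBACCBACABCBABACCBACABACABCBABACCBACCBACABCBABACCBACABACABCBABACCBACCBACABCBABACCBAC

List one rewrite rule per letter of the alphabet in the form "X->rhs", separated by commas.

  step 0 ⇒ step 1: BBB ⇒ AC·AC·AC
    B ↦ AC
    A ↦ AB  (constrained at step 1)
    C ↦ CB  (constrained at step 1)

A->AB, B->AC, C->CB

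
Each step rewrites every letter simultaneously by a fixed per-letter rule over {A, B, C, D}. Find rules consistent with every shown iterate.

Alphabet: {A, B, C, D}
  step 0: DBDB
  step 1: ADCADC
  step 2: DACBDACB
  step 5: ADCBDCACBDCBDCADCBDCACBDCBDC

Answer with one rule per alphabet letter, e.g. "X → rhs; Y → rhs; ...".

A->D, B->DC, C->CB, D->A

  step 1 ⇒ step 2: ADCADC ⇒ D·A·CB·D·A·CB
    A ↦ D
    C ↦ CB
    D ↦ A
  step 0 ⇒ step 1: DBDB ⇒ A·DC·A·DC
    B ↦ DC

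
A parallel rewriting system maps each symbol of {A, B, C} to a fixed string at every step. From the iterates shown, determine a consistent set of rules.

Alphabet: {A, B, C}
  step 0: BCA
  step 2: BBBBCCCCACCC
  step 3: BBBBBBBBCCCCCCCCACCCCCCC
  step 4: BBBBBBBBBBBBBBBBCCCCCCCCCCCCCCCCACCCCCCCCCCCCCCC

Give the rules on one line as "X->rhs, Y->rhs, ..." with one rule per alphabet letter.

  step 3 ⇒ step 4: BBBBBBBBCCCCCCCCACCCCCCC ⇒ BB·BB·BB·BB·BB·BB·BB·BB·CC·CC·CC·CC·CC·CC·CC·CC·AC·CC·CC·CC·CC·CC·CC·CC
    A ↦ AC
    B ↦ BB
    C ↦ CC

A->AC, B->BB, C->CC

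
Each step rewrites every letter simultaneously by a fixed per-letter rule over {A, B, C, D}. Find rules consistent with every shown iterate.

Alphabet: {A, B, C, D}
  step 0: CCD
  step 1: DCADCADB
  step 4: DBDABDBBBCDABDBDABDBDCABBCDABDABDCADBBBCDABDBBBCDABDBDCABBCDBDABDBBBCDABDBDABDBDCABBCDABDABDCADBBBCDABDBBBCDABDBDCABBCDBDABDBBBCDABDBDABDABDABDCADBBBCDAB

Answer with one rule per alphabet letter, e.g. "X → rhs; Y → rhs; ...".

  step 0 ⇒ step 1: CCD ⇒ DCA·DCA·DB
    C ↦ DCA
    D ↦ DB
    A ↦ BBC  (constrained at step 1)
    B ↦ DAB  (constrained at step 1)

A->BBC, B->DAB, C->DCA, D->DB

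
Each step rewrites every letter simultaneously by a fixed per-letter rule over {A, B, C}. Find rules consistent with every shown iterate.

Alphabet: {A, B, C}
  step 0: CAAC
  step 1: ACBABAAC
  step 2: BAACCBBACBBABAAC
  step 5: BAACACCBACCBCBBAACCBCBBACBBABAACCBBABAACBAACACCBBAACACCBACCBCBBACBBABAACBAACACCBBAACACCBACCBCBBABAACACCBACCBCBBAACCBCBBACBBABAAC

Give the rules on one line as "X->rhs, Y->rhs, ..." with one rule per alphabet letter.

  step 1 ⇒ step 2: ACBABAAC ⇒ BA·AC·CB·BA·CB·BA·BA·AC
    A ↦ BA
    B ↦ CB
    C ↦ AC

A->BA, B->CB, C->AC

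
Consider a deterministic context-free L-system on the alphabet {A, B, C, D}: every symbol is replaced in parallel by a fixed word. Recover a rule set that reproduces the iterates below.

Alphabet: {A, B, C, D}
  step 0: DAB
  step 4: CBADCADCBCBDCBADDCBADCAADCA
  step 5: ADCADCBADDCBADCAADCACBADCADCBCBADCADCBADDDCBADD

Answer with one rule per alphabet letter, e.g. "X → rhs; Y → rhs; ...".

A->D, B->CA, C->AD, D->CB

  step 4 ⇒ step 5: CBADCADCBCBDCBADDCBADCAADCA ⇒ AD·CA·D·CB·AD·D·CB·AD·CA·AD·CA·CB·AD·CA·D·CB·CB·AD·CA·D·CB·AD·D·D·CB·AD·D
    A ↦ D
    B ↦ CA
    C ↦ AD
    D ↦ CB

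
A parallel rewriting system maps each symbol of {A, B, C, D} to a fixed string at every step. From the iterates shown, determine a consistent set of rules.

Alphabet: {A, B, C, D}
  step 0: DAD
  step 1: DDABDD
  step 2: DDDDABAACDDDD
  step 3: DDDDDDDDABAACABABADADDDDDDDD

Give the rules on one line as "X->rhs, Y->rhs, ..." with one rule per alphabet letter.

  step 2 ⇒ step 3: DDDDABAACDDDD ⇒ DD·DD·DD·DD·AB·AAC·AB·AB·ADA·DD·DD·DD·DD
    A ↦ AB
    B ↦ AAC
    C ↦ ADA
    D ↦ DD

A->AB, B->AAC, C->ADA, D->DD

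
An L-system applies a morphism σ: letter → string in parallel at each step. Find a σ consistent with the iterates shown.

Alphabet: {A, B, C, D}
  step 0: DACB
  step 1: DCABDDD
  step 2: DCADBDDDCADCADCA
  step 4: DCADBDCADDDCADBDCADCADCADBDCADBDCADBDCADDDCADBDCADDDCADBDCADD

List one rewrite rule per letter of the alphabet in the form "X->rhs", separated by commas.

  step 1 ⇒ step 2: DCABDDD ⇒ DCA·D·B·DD·DCA·DCA·DCA
    A ↦ B
    B ↦ DD
    C ↦ D
    D ↦ DCA

A->B, B->DD, C->D, D->DCA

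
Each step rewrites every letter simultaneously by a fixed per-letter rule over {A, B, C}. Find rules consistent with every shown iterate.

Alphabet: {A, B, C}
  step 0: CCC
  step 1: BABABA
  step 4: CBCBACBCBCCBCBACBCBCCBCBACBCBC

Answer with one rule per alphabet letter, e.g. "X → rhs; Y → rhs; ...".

  step 0 ⇒ step 1: CCC ⇒ BA·BA·BA
    C ↦ BA
    A ↦ C  (constrained at step 1)
    B ↦ CB  (constrained at step 1)

A->C, B->CB, C->BA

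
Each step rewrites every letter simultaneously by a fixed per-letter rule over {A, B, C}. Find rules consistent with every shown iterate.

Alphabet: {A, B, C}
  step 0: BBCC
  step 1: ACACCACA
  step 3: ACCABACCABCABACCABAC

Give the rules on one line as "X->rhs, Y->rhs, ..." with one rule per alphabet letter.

  step 0 ⇒ step 1: BBCC ⇒ AC·AC·CA·CA
    B ↦ AC
    C ↦ CA
    A ↦ B  (constrained at step 1)

A->B, B->AC, C->CA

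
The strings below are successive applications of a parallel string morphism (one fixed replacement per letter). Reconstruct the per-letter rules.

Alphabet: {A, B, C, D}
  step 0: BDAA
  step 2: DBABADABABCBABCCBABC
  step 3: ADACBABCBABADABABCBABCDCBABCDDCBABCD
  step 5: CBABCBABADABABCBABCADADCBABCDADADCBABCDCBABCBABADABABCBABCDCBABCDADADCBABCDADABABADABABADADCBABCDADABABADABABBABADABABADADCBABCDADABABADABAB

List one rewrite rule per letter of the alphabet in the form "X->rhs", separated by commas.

A->BAB, B->C, C->D, D->ADA

  step 2 ⇒ step 3: DBABADABABCBABCCBABC ⇒ ADA·C·BAB·C·BAB·ADA·BAB·C·BAB·C·D·C·BAB·C·D·D·C·BAB·C·D
    A ↦ BAB
    B ↦ C
    C ↦ D
    D ↦ ADA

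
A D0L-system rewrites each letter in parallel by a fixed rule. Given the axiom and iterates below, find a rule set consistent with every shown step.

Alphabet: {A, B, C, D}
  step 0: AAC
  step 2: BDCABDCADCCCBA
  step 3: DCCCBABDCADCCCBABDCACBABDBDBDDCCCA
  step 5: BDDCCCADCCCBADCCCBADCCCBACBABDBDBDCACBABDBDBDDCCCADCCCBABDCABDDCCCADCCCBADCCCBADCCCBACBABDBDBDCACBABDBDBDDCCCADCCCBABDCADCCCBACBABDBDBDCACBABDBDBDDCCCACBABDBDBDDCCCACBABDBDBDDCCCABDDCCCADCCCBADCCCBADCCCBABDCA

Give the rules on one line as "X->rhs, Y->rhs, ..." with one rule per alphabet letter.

A->CA, B->DCC, C->BD, D->CBA

  step 2 ⇒ step 3: BDCABDCADCCCBA ⇒ DCC·CBA·BD·CA·DCC·CBA·BD·CA·CBA·BD·BD·BD·DCC·CA
    A ↦ CA
    B ↦ DCC
    C ↦ BD
    D ↦ CBA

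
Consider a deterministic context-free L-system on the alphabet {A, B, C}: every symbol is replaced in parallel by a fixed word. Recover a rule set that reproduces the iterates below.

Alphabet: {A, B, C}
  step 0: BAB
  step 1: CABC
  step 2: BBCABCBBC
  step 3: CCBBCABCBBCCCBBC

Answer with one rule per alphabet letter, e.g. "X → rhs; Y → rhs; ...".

A->AB, B->C, C->BBC

  step 2 ⇒ step 3: BBCABCBBC ⇒ C·C·BBC·AB·C·BBC·C·C·BBC
    A ↦ AB
    B ↦ C
    C ↦ BBC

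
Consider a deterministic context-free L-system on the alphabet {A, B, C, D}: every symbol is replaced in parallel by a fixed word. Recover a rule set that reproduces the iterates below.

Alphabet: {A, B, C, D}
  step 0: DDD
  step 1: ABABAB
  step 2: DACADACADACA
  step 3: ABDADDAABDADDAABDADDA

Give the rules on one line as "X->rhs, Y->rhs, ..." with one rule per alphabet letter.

  step 2 ⇒ step 3: DACADACADACA ⇒ AB·DA·D·DA·AB·DA·D·DA·AB·DA·D·DA
    A ↦ DA
    C ↦ D
    D ↦ AB
  step 1 ⇒ step 2: ABABAB ⇒ DA·CA·DA·CA·DA·CA
    B ↦ CA

A->DA, B->CA, C->D, D->AB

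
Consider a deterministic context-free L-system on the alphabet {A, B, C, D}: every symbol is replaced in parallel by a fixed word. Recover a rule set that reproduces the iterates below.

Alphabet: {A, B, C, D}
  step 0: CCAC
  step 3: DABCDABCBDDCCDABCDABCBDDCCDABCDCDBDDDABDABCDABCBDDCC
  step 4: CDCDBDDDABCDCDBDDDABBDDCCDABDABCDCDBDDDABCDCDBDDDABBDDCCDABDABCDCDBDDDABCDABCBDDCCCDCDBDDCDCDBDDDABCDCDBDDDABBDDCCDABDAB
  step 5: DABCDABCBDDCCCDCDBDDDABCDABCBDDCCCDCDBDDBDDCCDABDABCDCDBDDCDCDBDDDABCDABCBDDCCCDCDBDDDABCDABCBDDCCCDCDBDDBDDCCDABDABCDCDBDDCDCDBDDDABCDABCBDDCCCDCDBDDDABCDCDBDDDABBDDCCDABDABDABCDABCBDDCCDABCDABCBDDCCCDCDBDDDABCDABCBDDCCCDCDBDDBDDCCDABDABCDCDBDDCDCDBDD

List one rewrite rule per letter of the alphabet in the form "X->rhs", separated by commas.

A->DCD, B->BDD, C->DAB, D->C

  step 4 ⇒ step 5: CDCDBDDDABCDCDBDDDABBDDCCDABDABCDCDBDDDABCDCDBDDDABBDDCCDABDABCDCDBDDDABCDABCBDDCCCDCDBDDCDCDBDDDABCDCDBDDDABBDDCCDABDAB ⇒ DAB·C·DAB·C·BDD·C·C·C·DCD·BDD·DAB·C·DAB·C·BDD·C·C·C·DCD·BDD·BDD·C·C·DAB·DAB·C·DCD·BDD·C·DCD·BDD·DAB·C·DAB·C·BDD·C·C·C·DCD·BDD·DAB·C·DAB·C·BDD·C·C·C·DCD·BDD·BDD·C·C·DAB·DAB·C·DCD·BDD·C·DCD·BDD·DAB·C·DAB·C·BDD·C·C·C·DCD·BDD·DAB·C·DCD·BDD·DAB·BDD·C·C·DAB·DAB·DAB·C·DAB·C·BDD·C·C·DAB·C·DAB·C·BDD·C·C·C·DCD·BDD·DAB·C·DAB·C·BDD·C·C·C·DCD·BDD·BDD·C·C·DAB·DAB·C·DCD·BDD·C·DCD·BDD
    A ↦ DCD
    B ↦ BDD
    C ↦ DAB
    D ↦ C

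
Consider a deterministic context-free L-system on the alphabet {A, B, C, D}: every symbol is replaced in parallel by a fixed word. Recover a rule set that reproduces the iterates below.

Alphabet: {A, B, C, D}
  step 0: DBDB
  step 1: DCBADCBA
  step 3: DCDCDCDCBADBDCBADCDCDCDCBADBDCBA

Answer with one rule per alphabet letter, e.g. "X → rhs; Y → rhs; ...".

  step 0 ⇒ step 1: DBDB ⇒ DC·BA·DC·BA
    B ↦ BA
    D ↦ DC
    A ↦ DB  (constrained at step 1)
    C ↦ DC  (constrained at step 1)

A->DB, B->BA, C->DC, D->DC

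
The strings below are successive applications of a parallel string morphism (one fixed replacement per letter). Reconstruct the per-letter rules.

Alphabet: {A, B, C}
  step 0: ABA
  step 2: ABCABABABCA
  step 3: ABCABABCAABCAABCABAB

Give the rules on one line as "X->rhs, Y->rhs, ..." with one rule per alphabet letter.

  step 2 ⇒ step 3: ABCABABABCA ⇒ AB·CA·B·AB·CA·AB·CA·AB·CA·B·AB
    A ↦ AB
    B ↦ CA
    C ↦ B

A->AB, B->CA, C->B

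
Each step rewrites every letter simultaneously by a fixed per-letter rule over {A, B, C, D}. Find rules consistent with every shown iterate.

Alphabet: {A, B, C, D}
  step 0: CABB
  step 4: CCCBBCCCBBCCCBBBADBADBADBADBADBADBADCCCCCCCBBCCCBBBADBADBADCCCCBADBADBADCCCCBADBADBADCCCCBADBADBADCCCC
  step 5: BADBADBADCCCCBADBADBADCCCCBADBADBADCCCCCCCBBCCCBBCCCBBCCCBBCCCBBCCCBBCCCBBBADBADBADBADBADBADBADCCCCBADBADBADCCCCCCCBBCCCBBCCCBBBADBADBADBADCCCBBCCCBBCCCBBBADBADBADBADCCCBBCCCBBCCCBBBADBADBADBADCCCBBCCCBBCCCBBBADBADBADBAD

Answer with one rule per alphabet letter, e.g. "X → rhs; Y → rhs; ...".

A->CB, B->CC, C->BAD, D->B

  step 4 ⇒ step 5: CCCBBCCCBBCCCBBBADBADBADBADBADBADBADCCCCCCCBBCCCBBBADBADBADCCCCBADBADBADCCCCBADBADBADCCCCBADBADBADCCCC ⇒ BAD·BAD·BAD·CC·CC·BAD·BAD·BAD·CC·CC·BAD·BAD·BAD·CC·CC·CC·CB·B·CC·CB·B·CC·CB·B·CC·CB·B·CC·CB·B·CC·CB·B·CC·CB·B·BAD·BAD·BAD·BAD·BAD·BAD·BAD·CC·CC·BAD·BAD·BAD·CC·CC·CC·CB·B·CC·CB·B·CC·CB·B·BAD·BAD·BAD·BAD·CC·CB·B·CC·CB·B·CC·CB·B·BAD·BAD·BAD·BAD·CC·CB·B·CC·CB·B·CC·CB·B·BAD·BAD·BAD·BAD·CC·CB·B·CC·CB·B·CC·CB·B·BAD·BAD·BAD·BAD
    A ↦ CB
    B ↦ CC
    C ↦ BAD
    D ↦ B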